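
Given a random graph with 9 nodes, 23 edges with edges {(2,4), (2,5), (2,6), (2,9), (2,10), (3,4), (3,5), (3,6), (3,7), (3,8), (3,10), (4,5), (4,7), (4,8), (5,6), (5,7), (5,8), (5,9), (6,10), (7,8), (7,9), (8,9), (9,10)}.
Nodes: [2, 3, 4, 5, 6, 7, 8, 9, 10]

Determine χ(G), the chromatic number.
Clique number ω(G) = 5 (lower bound: χ ≥ ω).
The clique on [3, 4, 5, 7, 8] has size 5, forcing χ ≥ 5, and the coloring below uses 5 colors, so χ(G) = 5.
A valid 5-coloring: color 1: [5, 10]; color 2: [3, 9]; color 3: [4, 6]; color 4: [2, 8]; color 5: [7].

χ(G) = 5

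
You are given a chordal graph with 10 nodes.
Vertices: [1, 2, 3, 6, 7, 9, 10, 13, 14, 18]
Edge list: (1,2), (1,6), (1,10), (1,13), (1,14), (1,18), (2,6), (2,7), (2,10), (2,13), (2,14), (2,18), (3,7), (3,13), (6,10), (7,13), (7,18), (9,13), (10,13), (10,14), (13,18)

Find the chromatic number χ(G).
Clique number ω(G) = 4 (lower bound: χ ≥ ω).
The clique on [1, 2, 10, 13] has size 4, forcing χ ≥ 4, and the coloring below uses 4 colors, so χ(G) = 4.
A valid 4-coloring: color 1: [2, 3, 9]; color 2: [6, 13, 14]; color 3: [1, 7]; color 4: [10, 18].

χ(G) = 4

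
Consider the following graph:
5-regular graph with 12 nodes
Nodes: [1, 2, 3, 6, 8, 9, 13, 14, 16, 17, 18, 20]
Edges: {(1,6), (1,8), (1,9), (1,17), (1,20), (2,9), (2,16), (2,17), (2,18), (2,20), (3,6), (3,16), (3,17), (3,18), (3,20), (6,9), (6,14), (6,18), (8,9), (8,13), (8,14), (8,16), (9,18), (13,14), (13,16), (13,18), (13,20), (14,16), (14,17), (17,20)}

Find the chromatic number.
Clique number ω(G) = 4 (lower bound: χ ≥ ω).
The clique on [8, 13, 14, 16] has size 4, forcing χ ≥ 4, and the coloring below uses 4 colors, so χ(G) = 4.
A valid 4-coloring: color 1: [8, 17, 18]; color 2: [2, 6, 13]; color 3: [9, 16, 20]; color 4: [1, 3, 14].

χ(G) = 4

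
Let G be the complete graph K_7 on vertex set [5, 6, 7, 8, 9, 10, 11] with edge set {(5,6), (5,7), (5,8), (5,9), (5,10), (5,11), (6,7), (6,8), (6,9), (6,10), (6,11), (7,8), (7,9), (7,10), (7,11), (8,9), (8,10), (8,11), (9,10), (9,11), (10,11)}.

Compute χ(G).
χ(G) = 7

Clique number ω(G) = 7 (lower bound: χ ≥ ω).
The clique on [5, 6, 7, 8, 9, 10, 11] has size 7, forcing χ ≥ 7, and the coloring below uses 7 colors, so χ(G) = 7.
A valid 7-coloring: color 1: [7]; color 2: [10]; color 3: [5]; color 4: [6]; color 5: [9]; color 6: [8]; color 7: [11].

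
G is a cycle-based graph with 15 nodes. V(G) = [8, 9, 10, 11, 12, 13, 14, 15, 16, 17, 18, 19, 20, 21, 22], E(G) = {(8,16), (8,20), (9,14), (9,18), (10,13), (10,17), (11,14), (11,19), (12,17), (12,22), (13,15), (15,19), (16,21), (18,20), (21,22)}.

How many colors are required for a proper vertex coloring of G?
Clique number ω(G) = 2 (lower bound: χ ≥ ω).
Odd cycle [22, 12, 17, 10, 13, 15, 19, 11, 14, 9, 18, 20, 8, 16, 21] needs 3 colors (χ ≥ 3).
The coloring below uses 3 colors, so χ(G) = 3.
A valid 3-coloring: color 1: [13, 14, 16, 17, 18, 19, 22]; color 2: [9, 10, 11, 12, 15, 20, 21]; color 3: [8].

χ(G) = 3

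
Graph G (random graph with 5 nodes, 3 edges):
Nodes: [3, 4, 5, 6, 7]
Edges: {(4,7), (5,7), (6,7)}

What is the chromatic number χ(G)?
χ(G) = 2

Clique number ω(G) = 2 (lower bound: χ ≥ ω).
The graph is bipartite (no odd cycle), so 2 colors suffice: χ(G) = 2.
A valid 2-coloring: color 1: [3, 7]; color 2: [4, 5, 6].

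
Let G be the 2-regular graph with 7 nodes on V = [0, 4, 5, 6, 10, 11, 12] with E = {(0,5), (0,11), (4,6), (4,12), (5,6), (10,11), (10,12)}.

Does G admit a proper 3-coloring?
A valid 3-coloring: color 1: [5, 11, 12]; color 2: [0, 6, 10]; color 3: [4].
(χ(G) = 3 ≤ 3.)

Yes, G is 3-colorable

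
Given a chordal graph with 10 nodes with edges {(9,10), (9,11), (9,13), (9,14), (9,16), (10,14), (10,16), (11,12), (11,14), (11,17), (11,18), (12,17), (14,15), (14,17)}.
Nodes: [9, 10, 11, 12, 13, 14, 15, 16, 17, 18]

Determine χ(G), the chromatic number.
χ(G) = 3

Clique number ω(G) = 3 (lower bound: χ ≥ ω).
The clique on [9, 10, 16] has size 3, forcing χ ≥ 3, and the coloring below uses 3 colors, so χ(G) = 3.
A valid 3-coloring: color 1: [10, 11, 13, 15]; color 2: [9, 17, 18]; color 3: [12, 14, 16].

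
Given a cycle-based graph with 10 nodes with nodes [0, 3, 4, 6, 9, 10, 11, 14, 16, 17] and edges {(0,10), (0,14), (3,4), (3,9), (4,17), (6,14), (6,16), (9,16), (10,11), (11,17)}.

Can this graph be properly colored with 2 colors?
Yes, G is 2-colorable

A valid 2-coloring: color 1: [3, 10, 14, 16, 17]; color 2: [0, 4, 6, 9, 11].
(χ(G) = 2 ≤ 2.)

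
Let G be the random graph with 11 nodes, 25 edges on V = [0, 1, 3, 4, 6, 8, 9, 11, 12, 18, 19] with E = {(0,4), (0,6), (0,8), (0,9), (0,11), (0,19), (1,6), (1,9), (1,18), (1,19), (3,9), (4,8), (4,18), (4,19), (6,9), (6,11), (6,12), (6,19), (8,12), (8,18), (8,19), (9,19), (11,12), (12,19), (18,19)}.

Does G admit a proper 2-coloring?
The clique on vertices [0, 4, 8, 19] has size 4 > 2, so it alone needs 4 colors.

No, G is not 2-colorable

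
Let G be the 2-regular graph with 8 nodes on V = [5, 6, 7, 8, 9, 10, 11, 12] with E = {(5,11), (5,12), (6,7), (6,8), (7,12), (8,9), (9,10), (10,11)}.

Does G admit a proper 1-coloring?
Edge (5,11) forces its endpoints to differ, so 1 color is not enough.

No, G is not 1-colorable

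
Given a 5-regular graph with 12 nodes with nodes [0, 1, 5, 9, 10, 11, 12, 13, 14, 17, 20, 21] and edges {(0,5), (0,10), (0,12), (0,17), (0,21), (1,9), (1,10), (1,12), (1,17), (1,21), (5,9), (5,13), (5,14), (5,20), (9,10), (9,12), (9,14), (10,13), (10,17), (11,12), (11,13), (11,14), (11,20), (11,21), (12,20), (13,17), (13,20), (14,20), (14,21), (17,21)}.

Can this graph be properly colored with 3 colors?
No, G is not 3-colorable

Suppose a proper 3-coloring c exists. The clique [0, 10, 17] takes 3 distinct colors; by symmetry let c(0) = 1, c(10) = 2, c(17) = 3.
- Vertex 1: neighbors [10, 17] already have colors [2, 3] ⇒ c(1) = 1.
- Vertex 9: neighbors [1, 10] already have colors [1, 2] ⇒ c(9) = 3.
- Vertex 5: neighbors [0, 9] already have colors [1, 3] ⇒ c(5) = 2.
- Vertex 14: neighbors [5, 9] already have colors [2, 3] ⇒ c(14) = 1.
- Vertex 20: neighbors [14, 5] already have colors [1, 2] ⇒ c(20) = 3.
- Vertex 11: neighbors [14, 20] already have colors [1, 3] ⇒ c(11) = 2.
- Vertex 12: neighbors [0, 11, 9] already have colors [1, 2, 3] — all 3 colors blocked. Contradiction.
The forced assignments end in a contradiction, so G has no proper 3-coloring (χ ≥ 4).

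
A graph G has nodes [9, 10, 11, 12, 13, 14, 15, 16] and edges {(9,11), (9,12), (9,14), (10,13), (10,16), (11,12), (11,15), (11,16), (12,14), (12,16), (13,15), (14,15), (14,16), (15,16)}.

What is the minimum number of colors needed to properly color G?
χ(G) = 3

Clique number ω(G) = 3 (lower bound: χ ≥ ω).
The clique on [11, 12, 16] has size 3, forcing χ ≥ 3, and the coloring below uses 3 colors, so χ(G) = 3.
A valid 3-coloring: color 1: [9, 13, 16]; color 2: [10, 12, 15]; color 3: [11, 14].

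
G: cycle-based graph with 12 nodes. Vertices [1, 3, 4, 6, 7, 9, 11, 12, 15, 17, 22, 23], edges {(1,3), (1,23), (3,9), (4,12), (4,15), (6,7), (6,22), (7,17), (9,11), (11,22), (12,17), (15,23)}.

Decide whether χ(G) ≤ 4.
Yes, G is 4-colorable

A valid 4-coloring: color 1: [3, 4, 6, 11, 17, 23]; color 2: [1, 7, 9, 12, 15, 22].
(χ(G) = 2 ≤ 4.)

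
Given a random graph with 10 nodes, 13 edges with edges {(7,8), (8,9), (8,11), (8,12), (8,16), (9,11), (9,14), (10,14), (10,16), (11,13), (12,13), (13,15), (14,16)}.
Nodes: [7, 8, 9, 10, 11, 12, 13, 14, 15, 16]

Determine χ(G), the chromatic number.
Clique number ω(G) = 3 (lower bound: χ ≥ ω).
The clique on [8, 9, 11] has size 3, forcing χ ≥ 3, and the coloring below uses 3 colors, so χ(G) = 3.
A valid 3-coloring: color 1: [8, 13, 14]; color 2: [7, 11, 12, 15, 16]; color 3: [9, 10].

χ(G) = 3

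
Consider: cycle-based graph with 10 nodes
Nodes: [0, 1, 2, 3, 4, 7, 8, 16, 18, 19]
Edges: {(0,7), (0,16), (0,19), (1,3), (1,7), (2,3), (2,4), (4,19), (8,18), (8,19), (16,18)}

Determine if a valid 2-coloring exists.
No, G is not 2-colorable

Odd cycle [7, 1, 3, 2, 4, 19, 0] needs 3 colors (χ ≥ 3).
Hence χ(G) ≥ 3 > 2, so no proper 2-coloring exists.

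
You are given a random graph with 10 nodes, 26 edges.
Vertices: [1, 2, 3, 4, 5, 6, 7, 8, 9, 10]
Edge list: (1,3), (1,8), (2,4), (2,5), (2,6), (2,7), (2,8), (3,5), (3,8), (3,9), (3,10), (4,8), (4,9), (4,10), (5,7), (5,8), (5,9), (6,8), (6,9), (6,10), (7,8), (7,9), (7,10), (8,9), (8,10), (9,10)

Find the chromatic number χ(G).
χ(G) = 4

Clique number ω(G) = 4 (lower bound: χ ≥ ω).
The clique on [2, 5, 7, 8] has size 4, forcing χ ≥ 4, and the coloring below uses 4 colors, so χ(G) = 4.
A valid 4-coloring: color 1: [8]; color 2: [1, 2, 9]; color 3: [5, 10]; color 4: [3, 4, 6, 7].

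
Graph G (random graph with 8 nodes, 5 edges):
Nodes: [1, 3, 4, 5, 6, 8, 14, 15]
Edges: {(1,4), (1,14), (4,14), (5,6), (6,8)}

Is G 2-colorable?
No, G is not 2-colorable

The clique on vertices [1, 4, 14] has size 3 > 2, so it alone needs 3 colors.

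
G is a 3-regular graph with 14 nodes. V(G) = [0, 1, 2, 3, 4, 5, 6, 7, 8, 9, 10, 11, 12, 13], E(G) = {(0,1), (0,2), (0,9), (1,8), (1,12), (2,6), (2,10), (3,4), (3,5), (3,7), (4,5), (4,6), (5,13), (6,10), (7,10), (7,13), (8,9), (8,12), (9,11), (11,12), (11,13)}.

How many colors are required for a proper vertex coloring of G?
χ(G) = 3

Clique number ω(G) = 3 (lower bound: χ ≥ ω).
The clique on [3, 4, 5] has size 3, forcing χ ≥ 3, and the coloring below uses 3 colors, so χ(G) = 3.
A valid 3-coloring: color 1: [1, 2, 5, 7, 11]; color 2: [3, 6, 9, 12, 13]; color 3: [0, 4, 8, 10].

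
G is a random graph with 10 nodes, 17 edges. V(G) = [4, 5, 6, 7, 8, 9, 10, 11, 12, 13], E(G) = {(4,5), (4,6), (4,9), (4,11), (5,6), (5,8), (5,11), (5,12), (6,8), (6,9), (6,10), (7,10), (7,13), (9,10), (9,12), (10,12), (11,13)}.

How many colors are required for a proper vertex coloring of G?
χ(G) = 3

Clique number ω(G) = 3 (lower bound: χ ≥ ω).
The clique on [5, 6, 8] has size 3, forcing χ ≥ 3, and the coloring below uses 3 colors, so χ(G) = 3.
A valid 3-coloring: color 1: [5, 7, 9]; color 2: [6, 11, 12]; color 3: [4, 8, 10, 13].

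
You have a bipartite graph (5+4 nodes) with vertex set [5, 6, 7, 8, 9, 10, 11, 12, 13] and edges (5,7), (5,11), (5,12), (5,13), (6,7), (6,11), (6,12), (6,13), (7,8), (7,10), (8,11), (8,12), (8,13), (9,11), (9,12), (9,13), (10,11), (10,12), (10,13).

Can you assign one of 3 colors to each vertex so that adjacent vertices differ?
A valid 3-coloring: color 1: [7, 11, 12, 13]; color 2: [5, 6, 8, 9, 10].
(χ(G) = 2 ≤ 3.)

Yes, G is 3-colorable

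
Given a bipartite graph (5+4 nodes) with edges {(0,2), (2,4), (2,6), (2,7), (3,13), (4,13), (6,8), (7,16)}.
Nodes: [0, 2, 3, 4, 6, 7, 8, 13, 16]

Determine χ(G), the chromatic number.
χ(G) = 2

Clique number ω(G) = 2 (lower bound: χ ≥ ω).
The graph is bipartite (no odd cycle), so 2 colors suffice: χ(G) = 2.
A valid 2-coloring: color 1: [2, 8, 13, 16]; color 2: [0, 3, 4, 6, 7].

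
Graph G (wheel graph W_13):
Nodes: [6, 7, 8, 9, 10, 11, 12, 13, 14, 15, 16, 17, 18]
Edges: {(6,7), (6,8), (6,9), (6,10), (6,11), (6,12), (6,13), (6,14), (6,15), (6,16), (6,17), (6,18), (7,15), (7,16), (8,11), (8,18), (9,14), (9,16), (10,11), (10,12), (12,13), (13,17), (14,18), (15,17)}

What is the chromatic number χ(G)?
Clique number ω(G) = 3 (lower bound: χ ≥ ω).
The clique on [6, 7, 16] has size 3, forcing χ ≥ 3, and the coloring below uses 3 colors, so χ(G) = 3.
A valid 3-coloring: color 1: [6]; color 2: [8, 10, 13, 14, 15, 16]; color 3: [7, 9, 11, 12, 17, 18].

χ(G) = 3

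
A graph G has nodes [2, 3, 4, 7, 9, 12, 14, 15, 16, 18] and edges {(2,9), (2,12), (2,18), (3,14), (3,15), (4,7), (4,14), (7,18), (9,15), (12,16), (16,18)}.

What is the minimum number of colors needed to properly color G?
χ(G) = 2

Clique number ω(G) = 2 (lower bound: χ ≥ ω).
The graph is bipartite (no odd cycle), so 2 colors suffice: χ(G) = 2.
A valid 2-coloring: color 1: [2, 7, 14, 15, 16]; color 2: [3, 4, 9, 12, 18].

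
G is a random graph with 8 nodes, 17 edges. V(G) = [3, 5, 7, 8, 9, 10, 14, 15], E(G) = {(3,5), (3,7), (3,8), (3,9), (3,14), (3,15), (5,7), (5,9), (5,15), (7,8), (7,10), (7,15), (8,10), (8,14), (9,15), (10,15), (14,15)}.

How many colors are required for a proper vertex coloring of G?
χ(G) = 4

Clique number ω(G) = 4 (lower bound: χ ≥ ω).
The clique on [3, 5, 9, 15] has size 4, forcing χ ≥ 4, and the coloring below uses 4 colors, so χ(G) = 4.
A valid 4-coloring: color 1: [8, 15]; color 2: [3, 10]; color 3: [7, 9, 14]; color 4: [5].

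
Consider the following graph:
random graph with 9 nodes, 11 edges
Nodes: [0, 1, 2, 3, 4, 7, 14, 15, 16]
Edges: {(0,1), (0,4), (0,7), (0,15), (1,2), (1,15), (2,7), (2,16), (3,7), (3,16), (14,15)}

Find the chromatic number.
Clique number ω(G) = 3 (lower bound: χ ≥ ω).
The clique on [0, 1, 15] has size 3, forcing χ ≥ 3, and the coloring below uses 3 colors, so χ(G) = 3.
A valid 3-coloring: color 1: [0, 2, 3, 14]; color 2: [4, 7, 15, 16]; color 3: [1].

χ(G) = 3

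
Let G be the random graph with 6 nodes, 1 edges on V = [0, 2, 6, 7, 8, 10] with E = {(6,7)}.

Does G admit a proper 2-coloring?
A valid 2-coloring: color 1: [0, 2, 7, 8, 10]; color 2: [6].
(χ(G) = 2 ≤ 2.)

Yes, G is 2-colorable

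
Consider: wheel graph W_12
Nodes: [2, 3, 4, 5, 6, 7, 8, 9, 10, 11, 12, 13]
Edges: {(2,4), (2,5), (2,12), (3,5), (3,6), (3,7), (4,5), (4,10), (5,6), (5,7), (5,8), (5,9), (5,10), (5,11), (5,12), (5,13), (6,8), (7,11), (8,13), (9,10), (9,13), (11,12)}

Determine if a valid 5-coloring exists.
A valid 5-coloring: color 1: [5]; color 2: [4, 7, 8, 9, 12]; color 3: [2, 6, 10, 11, 13]; color 4: [3].
(χ(G) = 4 ≤ 5.)

Yes, G is 5-colorable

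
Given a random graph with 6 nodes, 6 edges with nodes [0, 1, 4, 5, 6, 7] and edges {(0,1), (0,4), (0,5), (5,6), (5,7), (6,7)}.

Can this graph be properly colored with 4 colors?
A valid 4-coloring: color 1: [1, 4, 5]; color 2: [0, 7]; color 3: [6].
(χ(G) = 3 ≤ 4.)

Yes, G is 4-colorable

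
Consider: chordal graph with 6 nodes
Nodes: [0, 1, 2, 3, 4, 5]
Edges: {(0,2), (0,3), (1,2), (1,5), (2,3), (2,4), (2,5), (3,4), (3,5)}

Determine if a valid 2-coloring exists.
No, G is not 2-colorable

The clique on vertices [1, 2, 5] has size 3 > 2, so it alone needs 3 colors.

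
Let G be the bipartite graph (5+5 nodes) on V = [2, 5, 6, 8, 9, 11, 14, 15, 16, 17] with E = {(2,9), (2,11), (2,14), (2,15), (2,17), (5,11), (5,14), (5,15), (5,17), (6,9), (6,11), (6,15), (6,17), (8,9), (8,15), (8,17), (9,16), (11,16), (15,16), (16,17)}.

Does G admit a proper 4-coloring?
Yes, G is 4-colorable

A valid 4-coloring: color 1: [2, 5, 6, 8, 16]; color 2: [9, 11, 14, 15, 17].
(χ(G) = 2 ≤ 4.)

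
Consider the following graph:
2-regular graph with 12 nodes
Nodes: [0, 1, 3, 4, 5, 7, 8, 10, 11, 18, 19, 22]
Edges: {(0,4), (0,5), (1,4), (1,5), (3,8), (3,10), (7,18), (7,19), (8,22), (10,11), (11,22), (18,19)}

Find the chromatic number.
Clique number ω(G) = 3 (lower bound: χ ≥ ω).
The clique on [7, 18, 19] has size 3, forcing χ ≥ 3, and the coloring below uses 3 colors, so χ(G) = 3.
A valid 3-coloring: color 1: [4, 5, 7, 8, 10]; color 2: [0, 1, 3, 18, 22]; color 3: [11, 19].

χ(G) = 3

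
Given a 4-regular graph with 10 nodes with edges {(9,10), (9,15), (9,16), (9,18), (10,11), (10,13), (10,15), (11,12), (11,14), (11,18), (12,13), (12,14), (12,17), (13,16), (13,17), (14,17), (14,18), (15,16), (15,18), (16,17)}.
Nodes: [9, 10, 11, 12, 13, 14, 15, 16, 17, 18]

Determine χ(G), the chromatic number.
χ(G) = 3

Clique number ω(G) = 3 (lower bound: χ ≥ ω).
The clique on [9, 15, 16] has size 3, forcing χ ≥ 3, and the coloring below uses 3 colors, so χ(G) = 3.
A valid 3-coloring: color 1: [11, 15, 17]; color 2: [10, 12, 16, 18]; color 3: [9, 13, 14].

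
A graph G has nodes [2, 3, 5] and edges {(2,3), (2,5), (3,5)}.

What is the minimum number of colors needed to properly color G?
χ(G) = 3

Clique number ω(G) = 3 (lower bound: χ ≥ ω).
The clique on [2, 3, 5] has size 3, forcing χ ≥ 3, and the coloring below uses 3 colors, so χ(G) = 3.
A valid 3-coloring: color 1: [2]; color 2: [5]; color 3: [3].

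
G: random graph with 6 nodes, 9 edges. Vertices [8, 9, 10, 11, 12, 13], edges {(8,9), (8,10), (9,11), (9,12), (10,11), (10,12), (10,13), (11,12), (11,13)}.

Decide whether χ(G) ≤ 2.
No, G is not 2-colorable

The clique on vertices [9, 11, 12] has size 3 > 2, so it alone needs 3 colors.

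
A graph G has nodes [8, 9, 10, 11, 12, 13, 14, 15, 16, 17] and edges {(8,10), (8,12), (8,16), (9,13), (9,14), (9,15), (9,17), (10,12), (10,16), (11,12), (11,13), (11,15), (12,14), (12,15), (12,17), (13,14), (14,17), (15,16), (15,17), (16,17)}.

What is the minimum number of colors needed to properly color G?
χ(G) = 4

Clique number ω(G) = 3 (lower bound: χ ≥ ω).
Suppose a proper 3-coloring c exists. The clique [8, 10, 12] takes 3 distinct colors; by symmetry let c(8) = 1, c(10) = 2, c(12) = 3.
- Vertex 16: neighbors [8, 10] already have colors [1, 2] ⇒ c(16) = 3.
- Vertex 14: neighbors [12] already have colors [3]; try each remaining color.
- Case c(14) = 1:
  - Vertex 17: neighbors [14, 12] already have colors [1, 3] ⇒ c(17) = 2.
  - Vertex 9: neighbors [14, 17] already have colors [1, 2] ⇒ c(9) = 3.
  - Vertex 13: neighbors [14, 9] already have colors [1, 3] ⇒ c(13) = 2.
  - Vertex 11: neighbors [13, 12] already have colors [2, 3] ⇒ c(11) = 1.
  - Vertex 15: neighbors [11, 17, 9] already have colors [1, 2, 3] — all 3 colors blocked. Contradiction.
- Case c(14) = 2:
  - Vertex 17: neighbors [14, 12] already have colors [2, 3] ⇒ c(17) = 1.
  - Vertex 9: neighbors [17, 14] already have colors [1, 2] ⇒ c(9) = 3.
  - Vertex 13: neighbors [14, 9] already have colors [2, 3] ⇒ c(13) = 1.
  - Vertex 11: neighbors [13, 12] already have colors [1, 3] ⇒ c(11) = 2.
  - Vertex 15: neighbors [17, 11, 9] already have colors [1, 2, 3] — all 3 colors blocked. Contradiction.
Every case ends in a contradiction, so G has no proper 3-coloring (χ ≥ 4).
The coloring below uses 4 colors, so χ(G) = 4.
A valid 4-coloring: color 1: [9, 12, 16]; color 2: [10, 13, 15]; color 3: [8, 11, 17]; color 4: [14].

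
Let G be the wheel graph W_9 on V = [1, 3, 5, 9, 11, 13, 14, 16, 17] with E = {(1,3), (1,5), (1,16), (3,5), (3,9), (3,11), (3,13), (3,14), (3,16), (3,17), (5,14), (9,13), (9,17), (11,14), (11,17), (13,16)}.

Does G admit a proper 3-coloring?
A valid 3-coloring: color 1: [3]; color 2: [5, 9, 11, 16]; color 3: [1, 13, 14, 17].
(χ(G) = 3 ≤ 3.)

Yes, G is 3-colorable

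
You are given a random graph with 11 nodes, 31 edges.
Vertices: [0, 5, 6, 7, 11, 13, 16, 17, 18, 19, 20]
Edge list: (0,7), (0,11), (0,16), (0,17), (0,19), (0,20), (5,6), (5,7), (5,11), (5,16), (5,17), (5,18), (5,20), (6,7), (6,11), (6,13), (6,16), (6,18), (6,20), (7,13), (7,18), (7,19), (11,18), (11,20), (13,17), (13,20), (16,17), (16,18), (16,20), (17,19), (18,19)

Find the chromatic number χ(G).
χ(G) = 4

Clique number ω(G) = 4 (lower bound: χ ≥ ω).
The clique on [5, 6, 16, 18] has size 4, forcing χ ≥ 4, and the coloring below uses 4 colors, so χ(G) = 4.
A valid 4-coloring: color 1: [0, 6]; color 2: [5, 13, 19]; color 3: [7, 11, 16]; color 4: [17, 18, 20].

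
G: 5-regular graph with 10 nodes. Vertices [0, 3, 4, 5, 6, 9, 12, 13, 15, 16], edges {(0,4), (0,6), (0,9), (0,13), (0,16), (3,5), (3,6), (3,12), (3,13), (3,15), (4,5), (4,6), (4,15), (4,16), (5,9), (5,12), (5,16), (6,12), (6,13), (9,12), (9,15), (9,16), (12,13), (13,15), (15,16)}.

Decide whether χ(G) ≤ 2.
No, G is not 2-colorable

The clique on vertices [3, 6, 12, 13] has size 4 > 2, so it alone needs 4 colors.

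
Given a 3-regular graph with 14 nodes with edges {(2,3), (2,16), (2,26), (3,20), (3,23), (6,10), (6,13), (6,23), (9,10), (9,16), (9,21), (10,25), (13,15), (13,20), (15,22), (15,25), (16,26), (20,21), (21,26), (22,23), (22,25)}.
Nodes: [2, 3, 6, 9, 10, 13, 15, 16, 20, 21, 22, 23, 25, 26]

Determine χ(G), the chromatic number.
Clique number ω(G) = 3 (lower bound: χ ≥ ω).
The clique on [2, 16, 26] has size 3, forcing χ ≥ 3, and the coloring below uses 3 colors, so χ(G) = 3.
A valid 3-coloring: color 1: [3, 9, 13, 22, 26]; color 2: [2, 10, 15, 21, 23]; color 3: [6, 16, 20, 25].

χ(G) = 3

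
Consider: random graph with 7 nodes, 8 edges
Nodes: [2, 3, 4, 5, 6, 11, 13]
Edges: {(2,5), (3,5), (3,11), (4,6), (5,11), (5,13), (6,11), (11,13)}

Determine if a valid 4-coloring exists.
Yes, G is 4-colorable

A valid 4-coloring: color 1: [5, 6]; color 2: [2, 4, 11]; color 3: [3, 13].
(χ(G) = 3 ≤ 4.)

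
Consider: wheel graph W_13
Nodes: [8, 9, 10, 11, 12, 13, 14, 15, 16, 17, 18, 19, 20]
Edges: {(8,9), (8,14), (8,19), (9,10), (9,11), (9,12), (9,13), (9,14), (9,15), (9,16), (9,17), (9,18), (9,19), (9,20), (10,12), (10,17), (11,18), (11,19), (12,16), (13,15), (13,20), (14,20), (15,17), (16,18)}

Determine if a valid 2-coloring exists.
No, G is not 2-colorable

The clique on vertices [8, 9, 19] has size 3 > 2, so it alone needs 3 colors.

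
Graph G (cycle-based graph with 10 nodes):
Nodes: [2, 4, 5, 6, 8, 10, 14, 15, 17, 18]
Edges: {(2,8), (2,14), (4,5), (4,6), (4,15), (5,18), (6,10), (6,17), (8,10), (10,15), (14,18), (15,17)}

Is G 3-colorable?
Yes, G is 3-colorable

A valid 3-coloring: color 1: [5, 6, 8, 14, 15]; color 2: [2, 4, 10, 17, 18].
(χ(G) = 2 ≤ 3.)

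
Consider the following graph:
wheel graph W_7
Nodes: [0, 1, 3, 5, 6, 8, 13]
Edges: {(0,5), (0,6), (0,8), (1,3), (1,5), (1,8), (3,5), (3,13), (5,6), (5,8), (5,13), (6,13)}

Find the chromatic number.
χ(G) = 3

Clique number ω(G) = 3 (lower bound: χ ≥ ω).
The clique on [0, 5, 8] has size 3, forcing χ ≥ 3, and the coloring below uses 3 colors, so χ(G) = 3.
A valid 3-coloring: color 1: [5]; color 2: [0, 1, 13]; color 3: [3, 6, 8].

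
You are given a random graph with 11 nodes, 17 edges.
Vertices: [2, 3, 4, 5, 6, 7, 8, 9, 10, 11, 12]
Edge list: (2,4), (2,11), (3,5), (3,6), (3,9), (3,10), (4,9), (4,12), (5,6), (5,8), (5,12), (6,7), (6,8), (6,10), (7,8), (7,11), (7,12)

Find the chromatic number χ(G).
Clique number ω(G) = 3 (lower bound: χ ≥ ω).
The clique on [5, 6, 8] has size 3, forcing χ ≥ 3, and the coloring below uses 3 colors, so χ(G) = 3.
A valid 3-coloring: color 1: [2, 6, 9, 12]; color 2: [4, 5, 7, 10]; color 3: [3, 8, 11].

χ(G) = 3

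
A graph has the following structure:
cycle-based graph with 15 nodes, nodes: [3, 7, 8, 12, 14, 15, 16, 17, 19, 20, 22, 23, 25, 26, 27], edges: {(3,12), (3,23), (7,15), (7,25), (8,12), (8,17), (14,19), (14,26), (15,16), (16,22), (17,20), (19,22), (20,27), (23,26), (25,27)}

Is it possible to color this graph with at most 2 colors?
No, G is not 2-colorable

Odd cycle [12, 8, 17, 20, 27, 25, 7, 15, 16, 22, 19, 14, 26, 23, 3] needs 3 colors (χ ≥ 3).
Hence χ(G) ≥ 3 > 2, so no proper 2-coloring exists.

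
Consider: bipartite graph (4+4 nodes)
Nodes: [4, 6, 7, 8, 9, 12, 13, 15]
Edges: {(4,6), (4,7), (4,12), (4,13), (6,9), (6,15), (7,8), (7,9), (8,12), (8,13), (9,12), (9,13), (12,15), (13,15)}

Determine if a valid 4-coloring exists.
A valid 4-coloring: color 1: [4, 8, 9, 15]; color 2: [6, 7, 12, 13].
(χ(G) = 2 ≤ 4.)

Yes, G is 4-colorable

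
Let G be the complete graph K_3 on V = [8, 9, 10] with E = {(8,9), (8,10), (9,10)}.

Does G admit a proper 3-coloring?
Yes, G is 3-colorable

A valid 3-coloring: color 1: [9]; color 2: [10]; color 3: [8].
(χ(G) = 3 ≤ 3.)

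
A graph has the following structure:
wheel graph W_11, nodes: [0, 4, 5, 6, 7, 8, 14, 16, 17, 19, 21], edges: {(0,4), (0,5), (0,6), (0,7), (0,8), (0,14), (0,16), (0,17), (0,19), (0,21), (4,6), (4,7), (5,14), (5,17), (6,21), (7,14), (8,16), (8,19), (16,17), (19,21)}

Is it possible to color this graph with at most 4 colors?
Yes, G is 4-colorable

A valid 4-coloring: color 1: [0]; color 2: [5, 6, 7, 16, 19]; color 3: [4, 8, 14, 17, 21].
(χ(G) = 3 ≤ 4.)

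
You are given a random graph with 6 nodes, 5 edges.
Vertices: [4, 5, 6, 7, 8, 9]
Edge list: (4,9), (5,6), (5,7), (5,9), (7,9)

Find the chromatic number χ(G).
χ(G) = 3

Clique number ω(G) = 3 (lower bound: χ ≥ ω).
The clique on [5, 7, 9] has size 3, forcing χ ≥ 3, and the coloring below uses 3 colors, so χ(G) = 3.
A valid 3-coloring: color 1: [4, 5, 8]; color 2: [6, 9]; color 3: [7].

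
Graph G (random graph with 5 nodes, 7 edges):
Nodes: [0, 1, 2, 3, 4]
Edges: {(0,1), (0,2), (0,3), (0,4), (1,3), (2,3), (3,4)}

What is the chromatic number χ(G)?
Clique number ω(G) = 3 (lower bound: χ ≥ ω).
The clique on [0, 1, 3] has size 3, forcing χ ≥ 3, and the coloring below uses 3 colors, so χ(G) = 3.
A valid 3-coloring: color 1: [0]; color 2: [3]; color 3: [1, 2, 4].

χ(G) = 3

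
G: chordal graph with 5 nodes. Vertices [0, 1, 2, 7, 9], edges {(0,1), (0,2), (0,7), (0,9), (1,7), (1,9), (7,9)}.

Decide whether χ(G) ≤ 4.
A valid 4-coloring: color 1: [0]; color 2: [2, 9]; color 3: [1]; color 4: [7].
(χ(G) = 4 ≤ 4.)

Yes, G is 4-colorable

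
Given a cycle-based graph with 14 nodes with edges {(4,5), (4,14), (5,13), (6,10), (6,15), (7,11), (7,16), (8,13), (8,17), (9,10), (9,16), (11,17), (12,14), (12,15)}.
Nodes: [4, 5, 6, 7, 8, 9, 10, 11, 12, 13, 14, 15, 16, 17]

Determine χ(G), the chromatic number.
χ(G) = 2

Clique number ω(G) = 2 (lower bound: χ ≥ ω).
The graph is bipartite (no odd cycle), so 2 colors suffice: χ(G) = 2.
A valid 2-coloring: color 1: [5, 8, 10, 11, 14, 15, 16]; color 2: [4, 6, 7, 9, 12, 13, 17].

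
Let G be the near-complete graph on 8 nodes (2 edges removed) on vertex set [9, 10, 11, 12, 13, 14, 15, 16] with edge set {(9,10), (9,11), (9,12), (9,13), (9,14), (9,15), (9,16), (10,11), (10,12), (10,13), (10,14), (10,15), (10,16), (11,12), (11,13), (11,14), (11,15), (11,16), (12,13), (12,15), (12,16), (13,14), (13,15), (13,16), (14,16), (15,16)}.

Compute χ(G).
Clique number ω(G) = 7 (lower bound: χ ≥ ω).
The clique on [9, 10, 11, 12, 13, 15, 16] has size 7, forcing χ ≥ 7, and the coloring below uses 7 colors, so χ(G) = 7.
A valid 7-coloring: color 1: [10]; color 2: [9]; color 3: [16]; color 4: [11]; color 5: [13]; color 6: [14, 15]; color 7: [12].

χ(G) = 7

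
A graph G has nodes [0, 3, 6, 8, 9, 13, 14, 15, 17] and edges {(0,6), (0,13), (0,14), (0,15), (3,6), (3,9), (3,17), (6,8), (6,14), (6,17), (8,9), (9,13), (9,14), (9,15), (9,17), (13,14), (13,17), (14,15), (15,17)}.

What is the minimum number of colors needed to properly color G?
Clique number ω(G) = 3 (lower bound: χ ≥ ω).
Suppose a proper 3-coloring c exists. The clique [0, 6, 14] takes 3 distinct colors; by symmetry let c(0) = 1, c(6) = 2, c(14) = 3.
- Vertex 13: neighbors [0, 14] already have colors [1, 3] ⇒ c(13) = 2.
- Vertex 9: neighbors [13, 14] already have colors [2, 3] ⇒ c(9) = 1.
- Vertex 17: neighbors [9, 6] already have colors [1, 2] ⇒ c(17) = 3.
- Vertex 3: neighbors [9, 6, 17] already have colors [1, 2, 3] — all 3 colors blocked. Contradiction.
The forced assignments end in a contradiction, so G has no proper 3-coloring (χ ≥ 4).
The coloring below uses 4 colors, so χ(G) = 4.
A valid 4-coloring: color 1: [0, 9]; color 2: [8, 14, 17]; color 3: [6, 13, 15]; color 4: [3].

χ(G) = 4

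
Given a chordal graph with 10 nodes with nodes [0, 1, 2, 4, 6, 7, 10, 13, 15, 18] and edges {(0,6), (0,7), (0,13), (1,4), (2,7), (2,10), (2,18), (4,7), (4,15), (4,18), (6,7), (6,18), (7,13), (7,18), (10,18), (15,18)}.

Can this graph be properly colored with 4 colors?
A valid 4-coloring: color 1: [0, 1, 18]; color 2: [7, 10, 15]; color 3: [2, 4, 6, 13].
(χ(G) = 3 ≤ 4.)

Yes, G is 4-colorable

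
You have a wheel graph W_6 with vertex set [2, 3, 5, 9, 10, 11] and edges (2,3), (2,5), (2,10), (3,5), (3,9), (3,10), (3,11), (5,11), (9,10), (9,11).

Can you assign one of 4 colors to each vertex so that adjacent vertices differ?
Yes, G is 4-colorable

A valid 4-coloring: color 1: [3]; color 2: [5, 10]; color 3: [2, 9]; color 4: [11].
(χ(G) = 4 ≤ 4.)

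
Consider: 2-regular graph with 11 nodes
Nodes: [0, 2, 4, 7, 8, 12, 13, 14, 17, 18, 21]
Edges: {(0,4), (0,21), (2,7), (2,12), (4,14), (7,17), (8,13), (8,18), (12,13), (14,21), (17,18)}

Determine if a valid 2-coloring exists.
Odd cycle [17, 7, 2, 12, 13, 8, 18] needs 3 colors (χ ≥ 3).
Hence χ(G) ≥ 3 > 2, so no proper 2-coloring exists.

No, G is not 2-colorable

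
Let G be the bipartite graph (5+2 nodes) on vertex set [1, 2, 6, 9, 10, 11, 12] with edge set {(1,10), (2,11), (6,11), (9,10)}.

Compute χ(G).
χ(G) = 2

Clique number ω(G) = 2 (lower bound: χ ≥ ω).
The graph is bipartite (no odd cycle), so 2 colors suffice: χ(G) = 2.
A valid 2-coloring: color 1: [10, 11, 12]; color 2: [1, 2, 6, 9].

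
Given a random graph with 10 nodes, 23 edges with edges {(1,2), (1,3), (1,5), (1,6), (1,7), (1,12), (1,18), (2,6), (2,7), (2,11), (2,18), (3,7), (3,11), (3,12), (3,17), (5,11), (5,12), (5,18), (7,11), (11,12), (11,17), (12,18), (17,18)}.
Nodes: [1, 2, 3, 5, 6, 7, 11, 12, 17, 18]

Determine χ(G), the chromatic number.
χ(G) = 4

Clique number ω(G) = 4 (lower bound: χ ≥ ω).
The clique on [1, 5, 12, 18] has size 4, forcing χ ≥ 4, and the coloring below uses 4 colors, so χ(G) = 4.
A valid 4-coloring: color 1: [1, 11]; color 2: [3, 6, 18]; color 3: [2, 12, 17]; color 4: [5, 7].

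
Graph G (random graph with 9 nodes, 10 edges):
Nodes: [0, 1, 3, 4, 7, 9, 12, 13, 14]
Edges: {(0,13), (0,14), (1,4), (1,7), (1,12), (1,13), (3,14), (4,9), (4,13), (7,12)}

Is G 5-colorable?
A valid 5-coloring: color 1: [0, 1, 3, 9]; color 2: [4, 12, 14]; color 3: [7, 13].
(χ(G) = 3 ≤ 5.)

Yes, G is 5-colorable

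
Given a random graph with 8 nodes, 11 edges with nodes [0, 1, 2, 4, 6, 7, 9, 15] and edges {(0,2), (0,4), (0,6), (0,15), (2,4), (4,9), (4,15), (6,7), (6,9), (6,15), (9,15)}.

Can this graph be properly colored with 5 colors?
Yes, G is 5-colorable

A valid 5-coloring: color 1: [1, 4, 6]; color 2: [2, 7, 15]; color 3: [0, 9].
(χ(G) = 3 ≤ 5.)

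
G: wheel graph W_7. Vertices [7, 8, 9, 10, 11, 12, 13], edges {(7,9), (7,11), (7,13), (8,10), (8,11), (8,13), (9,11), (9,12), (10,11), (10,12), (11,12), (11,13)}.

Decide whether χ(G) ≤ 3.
A valid 3-coloring: color 1: [11]; color 2: [9, 10, 13]; color 3: [7, 8, 12].
(χ(G) = 3 ≤ 3.)

Yes, G is 3-colorable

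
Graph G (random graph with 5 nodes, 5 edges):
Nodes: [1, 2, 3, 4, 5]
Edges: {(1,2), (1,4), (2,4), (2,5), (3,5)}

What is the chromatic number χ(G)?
Clique number ω(G) = 3 (lower bound: χ ≥ ω).
The clique on [1, 2, 4] has size 3, forcing χ ≥ 3, and the coloring below uses 3 colors, so χ(G) = 3.
A valid 3-coloring: color 1: [2, 3]; color 2: [1, 5]; color 3: [4].

χ(G) = 3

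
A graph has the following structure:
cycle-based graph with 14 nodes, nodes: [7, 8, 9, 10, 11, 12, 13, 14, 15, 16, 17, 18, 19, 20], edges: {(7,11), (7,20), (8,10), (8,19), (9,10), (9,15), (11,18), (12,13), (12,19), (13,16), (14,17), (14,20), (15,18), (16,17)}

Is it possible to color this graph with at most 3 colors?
A valid 3-coloring: color 1: [10, 11, 13, 15, 17, 19, 20]; color 2: [7, 8, 9, 12, 14, 16, 18].
(χ(G) = 2 ≤ 3.)

Yes, G is 3-colorable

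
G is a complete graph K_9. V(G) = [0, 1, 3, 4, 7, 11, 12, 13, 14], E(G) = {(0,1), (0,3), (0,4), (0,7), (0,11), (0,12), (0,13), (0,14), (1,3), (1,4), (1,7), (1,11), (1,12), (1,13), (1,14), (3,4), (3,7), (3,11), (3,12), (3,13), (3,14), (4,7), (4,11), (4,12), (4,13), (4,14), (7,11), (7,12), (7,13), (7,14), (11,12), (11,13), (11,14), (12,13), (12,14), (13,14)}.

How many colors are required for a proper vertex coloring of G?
χ(G) = 9

Clique number ω(G) = 9 (lower bound: χ ≥ ω).
The clique on [0, 1, 3, 4, 7, 11, 12, 13, 14] has size 9, forcing χ ≥ 9, and the coloring below uses 9 colors, so χ(G) = 9.
A valid 9-coloring: color 1: [4]; color 2: [12]; color 3: [1]; color 4: [13]; color 5: [14]; color 6: [0]; color 7: [3]; color 8: [11]; color 9: [7].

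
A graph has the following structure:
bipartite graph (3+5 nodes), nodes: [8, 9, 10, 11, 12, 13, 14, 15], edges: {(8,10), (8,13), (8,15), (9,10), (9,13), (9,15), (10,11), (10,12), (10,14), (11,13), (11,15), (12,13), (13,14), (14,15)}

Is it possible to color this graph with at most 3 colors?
Yes, G is 3-colorable

A valid 3-coloring: color 1: [10, 13, 15]; color 2: [8, 9, 11, 12, 14].
(χ(G) = 2 ≤ 3.)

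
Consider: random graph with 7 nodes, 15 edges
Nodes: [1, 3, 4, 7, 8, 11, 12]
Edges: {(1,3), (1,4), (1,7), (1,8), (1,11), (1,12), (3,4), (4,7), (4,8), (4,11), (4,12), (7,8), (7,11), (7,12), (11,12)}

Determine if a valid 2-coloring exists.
The clique on vertices [1, 4, 7, 11, 12] has size 5 > 2, so it alone needs 5 colors.

No, G is not 2-colorable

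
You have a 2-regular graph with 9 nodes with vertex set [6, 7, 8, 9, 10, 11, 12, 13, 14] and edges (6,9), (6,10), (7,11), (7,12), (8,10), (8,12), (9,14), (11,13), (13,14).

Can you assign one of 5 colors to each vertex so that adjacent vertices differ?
Yes, G is 5-colorable

A valid 5-coloring: color 1: [9, 10, 11, 12]; color 2: [6, 7, 8, 14]; color 3: [13].
(χ(G) = 3 ≤ 5.)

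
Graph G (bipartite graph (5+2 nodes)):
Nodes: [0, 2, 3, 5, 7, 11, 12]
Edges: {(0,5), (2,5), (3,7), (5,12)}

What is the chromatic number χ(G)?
χ(G) = 2

Clique number ω(G) = 2 (lower bound: χ ≥ ω).
The graph is bipartite (no odd cycle), so 2 colors suffice: χ(G) = 2.
A valid 2-coloring: color 1: [5, 7, 11]; color 2: [0, 2, 3, 12].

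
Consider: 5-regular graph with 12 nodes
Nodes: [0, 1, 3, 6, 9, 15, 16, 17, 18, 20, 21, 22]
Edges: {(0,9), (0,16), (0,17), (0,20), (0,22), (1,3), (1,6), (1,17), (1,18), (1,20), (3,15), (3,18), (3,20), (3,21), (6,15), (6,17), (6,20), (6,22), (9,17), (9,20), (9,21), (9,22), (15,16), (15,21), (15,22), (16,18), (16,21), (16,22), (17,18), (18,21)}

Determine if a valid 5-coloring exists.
A valid 5-coloring: color 1: [17, 20, 21, 22]; color 2: [0, 1, 15]; color 3: [3, 6, 9, 16]; color 4: [18].
(χ(G) = 4 ≤ 5.)

Yes, G is 5-colorable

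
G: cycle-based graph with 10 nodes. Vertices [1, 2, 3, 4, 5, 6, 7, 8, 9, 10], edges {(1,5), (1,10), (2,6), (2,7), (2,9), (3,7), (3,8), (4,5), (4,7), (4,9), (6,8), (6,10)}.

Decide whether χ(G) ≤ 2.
Odd cycle [4, 5, 1, 10, 6, 2, 7] needs 3 colors (χ ≥ 3).
Hence χ(G) ≥ 3 > 2, so no proper 2-coloring exists.

No, G is not 2-colorable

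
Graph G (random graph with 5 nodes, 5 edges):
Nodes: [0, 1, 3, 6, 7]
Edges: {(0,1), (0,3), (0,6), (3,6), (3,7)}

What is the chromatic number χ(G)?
Clique number ω(G) = 3 (lower bound: χ ≥ ω).
The clique on [0, 3, 6] has size 3, forcing χ ≥ 3, and the coloring below uses 3 colors, so χ(G) = 3.
A valid 3-coloring: color 1: [0, 7]; color 2: [1, 3]; color 3: [6].

χ(G) = 3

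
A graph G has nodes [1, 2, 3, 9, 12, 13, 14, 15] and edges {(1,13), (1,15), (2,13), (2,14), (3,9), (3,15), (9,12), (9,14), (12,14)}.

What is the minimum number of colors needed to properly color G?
χ(G) = 3

Clique number ω(G) = 3 (lower bound: χ ≥ ω).
The clique on [9, 12, 14] has size 3, forcing χ ≥ 3, and the coloring below uses 3 colors, so χ(G) = 3.
A valid 3-coloring: color 1: [13, 14, 15]; color 2: [1, 2, 9]; color 3: [3, 12].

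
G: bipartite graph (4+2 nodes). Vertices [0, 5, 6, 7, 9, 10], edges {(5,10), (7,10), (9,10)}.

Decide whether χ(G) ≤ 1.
Edge (9,10) forces its endpoints to differ, so 1 color is not enough.

No, G is not 1-colorable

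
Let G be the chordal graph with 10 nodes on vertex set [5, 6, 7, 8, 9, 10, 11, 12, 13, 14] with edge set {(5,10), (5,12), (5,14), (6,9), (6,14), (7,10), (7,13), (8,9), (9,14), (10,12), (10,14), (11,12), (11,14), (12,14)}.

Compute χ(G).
χ(G) = 4

Clique number ω(G) = 4 (lower bound: χ ≥ ω).
The clique on [5, 10, 12, 14] has size 4, forcing χ ≥ 4, and the coloring below uses 4 colors, so χ(G) = 4.
A valid 4-coloring: color 1: [7, 8, 14]; color 2: [9, 10, 11, 13]; color 3: [6, 12]; color 4: [5].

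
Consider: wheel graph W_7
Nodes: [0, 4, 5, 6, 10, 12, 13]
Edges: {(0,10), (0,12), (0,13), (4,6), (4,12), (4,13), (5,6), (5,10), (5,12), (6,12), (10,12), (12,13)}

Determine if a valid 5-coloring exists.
A valid 5-coloring: color 1: [12]; color 2: [0, 4, 5]; color 3: [6, 10, 13].
(χ(G) = 3 ≤ 5.)

Yes, G is 5-colorable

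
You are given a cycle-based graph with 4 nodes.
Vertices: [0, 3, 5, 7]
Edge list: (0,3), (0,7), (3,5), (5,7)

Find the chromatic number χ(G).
Clique number ω(G) = 2 (lower bound: χ ≥ ω).
The graph is bipartite (no odd cycle), so 2 colors suffice: χ(G) = 2.
A valid 2-coloring: color 1: [3, 7]; color 2: [0, 5].

χ(G) = 2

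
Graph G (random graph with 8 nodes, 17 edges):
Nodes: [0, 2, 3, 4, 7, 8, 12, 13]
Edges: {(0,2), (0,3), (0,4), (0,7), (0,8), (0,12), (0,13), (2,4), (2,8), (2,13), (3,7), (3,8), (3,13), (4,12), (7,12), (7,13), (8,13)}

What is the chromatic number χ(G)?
χ(G) = 4

Clique number ω(G) = 4 (lower bound: χ ≥ ω).
The clique on [0, 2, 8, 13] has size 4, forcing χ ≥ 4, and the coloring below uses 4 colors, so χ(G) = 4.
A valid 4-coloring: color 1: [0]; color 2: [12, 13]; color 3: [2, 3]; color 4: [4, 7, 8].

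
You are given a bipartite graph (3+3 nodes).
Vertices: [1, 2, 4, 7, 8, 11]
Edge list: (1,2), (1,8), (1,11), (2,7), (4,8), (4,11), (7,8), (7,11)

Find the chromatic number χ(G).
Clique number ω(G) = 2 (lower bound: χ ≥ ω).
The graph is bipartite (no odd cycle), so 2 colors suffice: χ(G) = 2.
A valid 2-coloring: color 1: [1, 4, 7]; color 2: [2, 8, 11].

χ(G) = 2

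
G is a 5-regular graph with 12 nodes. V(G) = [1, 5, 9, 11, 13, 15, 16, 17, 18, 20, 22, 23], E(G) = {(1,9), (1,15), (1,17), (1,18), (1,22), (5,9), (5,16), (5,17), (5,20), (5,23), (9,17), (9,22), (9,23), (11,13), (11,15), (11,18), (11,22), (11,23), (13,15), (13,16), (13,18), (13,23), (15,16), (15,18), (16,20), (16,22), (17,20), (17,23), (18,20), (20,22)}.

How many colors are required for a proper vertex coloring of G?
χ(G) = 4

Clique number ω(G) = 4 (lower bound: χ ≥ ω).
The clique on [5, 9, 17, 23] has size 4, forcing χ ≥ 4, and the coloring below uses 4 colors, so χ(G) = 4.
A valid 4-coloring: color 1: [1, 5, 11]; color 2: [13, 17, 22]; color 3: [9, 16, 18]; color 4: [15, 20, 23].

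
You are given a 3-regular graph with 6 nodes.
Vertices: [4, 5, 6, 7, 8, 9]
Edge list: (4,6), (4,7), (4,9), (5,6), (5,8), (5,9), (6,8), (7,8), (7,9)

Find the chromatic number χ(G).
χ(G) = 3

Clique number ω(G) = 3 (lower bound: χ ≥ ω).
The clique on [5, 6, 8] has size 3, forcing χ ≥ 3, and the coloring below uses 3 colors, so χ(G) = 3.
A valid 3-coloring: color 1: [6, 7]; color 2: [8, 9]; color 3: [4, 5].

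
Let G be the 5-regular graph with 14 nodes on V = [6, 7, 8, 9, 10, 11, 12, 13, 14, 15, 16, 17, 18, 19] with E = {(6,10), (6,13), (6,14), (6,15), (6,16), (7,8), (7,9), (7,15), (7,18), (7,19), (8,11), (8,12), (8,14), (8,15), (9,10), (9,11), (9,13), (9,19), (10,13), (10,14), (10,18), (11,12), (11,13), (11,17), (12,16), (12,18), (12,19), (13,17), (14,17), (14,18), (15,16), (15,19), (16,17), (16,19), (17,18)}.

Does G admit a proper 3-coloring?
No, G is not 3-colorable

Suppose a proper 3-coloring c exists. The clique [6, 10, 13] takes 3 distinct colors; by symmetry let c(6) = 1, c(10) = 2, c(13) = 3.
- Vertex 9: neighbors [10, 13] already have colors [2, 3] ⇒ c(9) = 1.
- Vertex 11: neighbors [9, 13] already have colors [1, 3] ⇒ c(11) = 2.
- Vertex 14: neighbors [6, 10] already have colors [1, 2] ⇒ c(14) = 3.
- Vertex 8: neighbors [11, 14] already have colors [2, 3] ⇒ c(8) = 1.
- Vertex 12: neighbors [8, 11] already have colors [1, 2] ⇒ c(12) = 3.
- Vertex 16: neighbors [6, 12] already have colors [1, 3] ⇒ c(16) = 2.
- Vertex 19: neighbors [9, 16, 12] already have colors [1, 2, 3] — all 3 colors blocked. Contradiction.
The forced assignments end in a contradiction, so G has no proper 3-coloring (χ ≥ 4).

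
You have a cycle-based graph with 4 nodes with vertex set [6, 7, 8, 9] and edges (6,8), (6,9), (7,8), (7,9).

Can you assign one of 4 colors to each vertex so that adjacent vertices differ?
Yes, G is 4-colorable

A valid 4-coloring: color 1: [6, 7]; color 2: [8, 9].
(χ(G) = 2 ≤ 4.)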